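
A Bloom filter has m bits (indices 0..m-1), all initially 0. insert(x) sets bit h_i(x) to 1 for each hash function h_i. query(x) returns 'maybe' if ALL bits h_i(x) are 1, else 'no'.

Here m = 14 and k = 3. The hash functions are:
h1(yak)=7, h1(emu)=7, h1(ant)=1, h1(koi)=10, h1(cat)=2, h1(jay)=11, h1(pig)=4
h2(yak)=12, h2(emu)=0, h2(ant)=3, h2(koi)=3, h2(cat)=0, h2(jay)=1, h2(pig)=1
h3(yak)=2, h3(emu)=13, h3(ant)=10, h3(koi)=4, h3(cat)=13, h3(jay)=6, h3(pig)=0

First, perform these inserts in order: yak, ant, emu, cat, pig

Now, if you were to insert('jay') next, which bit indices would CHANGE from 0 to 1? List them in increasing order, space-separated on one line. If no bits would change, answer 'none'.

Start: bits=00000000000000
After insert 'yak': sets bits 2 7 12 -> bits=00100001000010
After insert 'ant': sets bits 1 3 10 -> bits=01110001001010
After insert 'emu': sets bits 0 7 13 -> bits=11110001001011
After insert 'cat': sets bits 0 2 13 -> bits=11110001001011
After insert 'pig': sets bits 0 1 4 -> bits=11111001001011
insert 'jay' would touch bits 1 6 11; currently bit1=1, bit6=0, bit11=0
Bits that are 0 among those (would change 0->1): 6 11

Answer: 6 11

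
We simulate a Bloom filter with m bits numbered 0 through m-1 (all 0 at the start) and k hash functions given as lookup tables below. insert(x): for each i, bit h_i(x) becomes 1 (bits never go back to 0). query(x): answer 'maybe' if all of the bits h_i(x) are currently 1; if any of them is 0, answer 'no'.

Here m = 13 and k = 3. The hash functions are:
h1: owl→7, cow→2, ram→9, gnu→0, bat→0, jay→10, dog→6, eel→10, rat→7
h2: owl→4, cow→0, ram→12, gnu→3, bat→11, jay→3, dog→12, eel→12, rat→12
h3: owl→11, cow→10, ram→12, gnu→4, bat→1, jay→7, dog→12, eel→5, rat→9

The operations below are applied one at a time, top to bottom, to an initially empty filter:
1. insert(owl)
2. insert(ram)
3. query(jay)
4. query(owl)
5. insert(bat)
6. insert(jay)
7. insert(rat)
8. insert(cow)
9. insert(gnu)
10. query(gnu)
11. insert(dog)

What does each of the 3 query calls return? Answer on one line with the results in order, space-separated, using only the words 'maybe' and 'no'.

Start: bits=0000000000000
Op 1: insert owl -> sets bits 4 7 11 -> bits=0000100100010
Op 2: insert ram -> sets bits 9 12 -> bits=0000100101011
Op 3: query jay -> checks bit3=0, bit7=1, bit10=0 (has a 0) -> no
Op 4: query owl -> checks bit4=1, bit7=1, bit11=1 (all 1) -> maybe
Op 5: insert bat -> sets bits 0 1 11 -> bits=1100100101011
Op 6: insert jay -> sets bits 3 7 10 -> bits=1101100101111
Op 7: insert rat -> sets bits 7 9 12 -> bits=1101100101111
Op 8: insert cow -> sets bits 0 2 10 -> bits=1111100101111
Op 9: insert gnu -> sets bits 0 3 4 -> bits=1111100101111
Op 10: query gnu -> checks bit0=1, bit3=1, bit4=1 (all 1) -> maybe
Op 11: insert dog -> sets bits 6 12 -> bits=1111101101111
Query results in order: no maybe maybe

Answer: no maybe maybe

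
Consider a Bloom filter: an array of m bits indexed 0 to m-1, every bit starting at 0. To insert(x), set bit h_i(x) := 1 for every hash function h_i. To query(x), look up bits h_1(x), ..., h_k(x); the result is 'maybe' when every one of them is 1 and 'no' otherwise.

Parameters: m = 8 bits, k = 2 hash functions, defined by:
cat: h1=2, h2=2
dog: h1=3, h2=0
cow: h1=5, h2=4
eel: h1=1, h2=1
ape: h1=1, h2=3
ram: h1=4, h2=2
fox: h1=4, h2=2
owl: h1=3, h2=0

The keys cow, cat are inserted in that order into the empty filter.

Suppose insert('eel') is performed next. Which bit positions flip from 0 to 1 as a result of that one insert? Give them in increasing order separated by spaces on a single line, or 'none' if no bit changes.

Start: bits=00000000
After insert 'cow': sets bits 4 5 -> bits=00001100
After insert 'cat': sets bits 2 -> bits=00101100
insert 'eel' would touch bits 1; currently bit1=0
Bits that are 0 among those (would change 0->1): 1

Answer: 1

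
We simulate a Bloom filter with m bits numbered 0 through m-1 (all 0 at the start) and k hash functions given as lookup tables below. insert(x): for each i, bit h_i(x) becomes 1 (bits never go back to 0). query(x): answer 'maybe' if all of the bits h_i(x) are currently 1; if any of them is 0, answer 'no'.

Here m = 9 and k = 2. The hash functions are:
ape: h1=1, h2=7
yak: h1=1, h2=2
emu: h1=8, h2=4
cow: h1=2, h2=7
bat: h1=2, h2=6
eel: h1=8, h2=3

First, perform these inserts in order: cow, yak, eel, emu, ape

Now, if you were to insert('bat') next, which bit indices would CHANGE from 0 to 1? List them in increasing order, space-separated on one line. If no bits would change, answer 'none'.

Answer: 6

Derivation:
Start: bits=000000000
After insert 'cow': sets bits 2 7 -> bits=001000010
After insert 'yak': sets bits 1 2 -> bits=011000010
After insert 'eel': sets bits 3 8 -> bits=011100011
After insert 'emu': sets bits 4 8 -> bits=011110011
After insert 'ape': sets bits 1 7 -> bits=011110011
insert 'bat' would touch bits 2 6; currently bit2=1, bit6=0
Bits that are 0 among those (would change 0->1): 6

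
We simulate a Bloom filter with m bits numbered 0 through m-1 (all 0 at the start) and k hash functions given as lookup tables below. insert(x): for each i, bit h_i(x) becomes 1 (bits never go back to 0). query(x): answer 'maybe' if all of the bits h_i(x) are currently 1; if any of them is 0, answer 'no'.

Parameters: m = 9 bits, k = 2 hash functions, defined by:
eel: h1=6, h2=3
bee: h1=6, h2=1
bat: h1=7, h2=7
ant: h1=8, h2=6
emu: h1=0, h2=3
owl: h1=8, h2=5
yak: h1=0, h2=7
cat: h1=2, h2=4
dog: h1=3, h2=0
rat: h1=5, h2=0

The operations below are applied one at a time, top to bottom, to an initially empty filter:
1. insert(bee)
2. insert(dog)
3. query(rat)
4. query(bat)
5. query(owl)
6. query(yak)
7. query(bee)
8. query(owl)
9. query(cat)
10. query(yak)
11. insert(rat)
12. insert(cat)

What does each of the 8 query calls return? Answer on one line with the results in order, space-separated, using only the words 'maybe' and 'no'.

Start: bits=000000000
Op 1: insert bee -> sets bits 1 6 -> bits=010000100
Op 2: insert dog -> sets bits 0 3 -> bits=110100100
Op 3: query rat -> checks bit0=1, bit5=0 (has a 0) -> no
Op 4: query bat -> checks bit7=0 (has a 0) -> no
Op 5: query owl -> checks bit5=0, bit8=0 (has a 0) -> no
Op 6: query yak -> checks bit0=1, bit7=0 (has a 0) -> no
Op 7: query bee -> checks bit1=1, bit6=1 (all 1) -> maybe
Op 8: query owl -> checks bit5=0, bit8=0 (has a 0) -> no
Op 9: query cat -> checks bit2=0, bit4=0 (has a 0) -> no
Op 10: query yak -> checks bit0=1, bit7=0 (has a 0) -> no
Op 11: insert rat -> sets bits 0 5 -> bits=110101100
Op 12: insert cat -> sets bits 2 4 -> bits=111111100
Query results in order: no no no no maybe no no no

Answer: no no no no maybe no no no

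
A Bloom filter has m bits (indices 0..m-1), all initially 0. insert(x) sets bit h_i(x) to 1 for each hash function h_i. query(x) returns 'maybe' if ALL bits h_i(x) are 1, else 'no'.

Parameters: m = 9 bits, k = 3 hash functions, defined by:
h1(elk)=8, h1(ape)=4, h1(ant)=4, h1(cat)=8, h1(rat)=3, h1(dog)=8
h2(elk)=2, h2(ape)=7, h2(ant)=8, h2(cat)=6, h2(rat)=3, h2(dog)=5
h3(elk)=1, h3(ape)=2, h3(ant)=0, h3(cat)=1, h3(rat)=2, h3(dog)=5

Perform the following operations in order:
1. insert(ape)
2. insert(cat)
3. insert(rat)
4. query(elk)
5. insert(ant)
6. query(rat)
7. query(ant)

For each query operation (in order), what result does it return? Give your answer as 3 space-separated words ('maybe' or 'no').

Answer: maybe maybe maybe

Derivation:
Start: bits=000000000
Op 1: insert ape -> sets bits 2 4 7 -> bits=001010010
Op 2: insert cat -> sets bits 1 6 8 -> bits=011010111
Op 3: insert rat -> sets bits 2 3 -> bits=011110111
Op 4: query elk -> checks bit1=1, bit2=1, bit8=1 (all 1) -> maybe
Op 5: insert ant -> sets bits 0 4 8 -> bits=111110111
Op 6: query rat -> checks bit2=1, bit3=1 (all 1) -> maybe
Op 7: query ant -> checks bit0=1, bit4=1, bit8=1 (all 1) -> maybe
Query results in order: maybe maybe maybe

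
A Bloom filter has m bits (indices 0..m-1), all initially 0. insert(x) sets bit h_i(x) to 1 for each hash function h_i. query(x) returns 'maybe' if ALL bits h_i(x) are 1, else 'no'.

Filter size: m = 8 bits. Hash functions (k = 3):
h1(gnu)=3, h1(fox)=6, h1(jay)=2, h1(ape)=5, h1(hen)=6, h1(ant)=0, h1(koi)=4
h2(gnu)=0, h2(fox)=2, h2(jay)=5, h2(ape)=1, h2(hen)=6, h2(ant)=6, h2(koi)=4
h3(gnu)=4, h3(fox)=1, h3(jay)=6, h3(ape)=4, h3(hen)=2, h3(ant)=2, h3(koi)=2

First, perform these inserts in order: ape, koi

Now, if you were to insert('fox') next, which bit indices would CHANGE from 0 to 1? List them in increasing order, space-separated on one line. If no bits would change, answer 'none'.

Answer: 6

Derivation:
Start: bits=00000000
After insert 'ape': sets bits 1 4 5 -> bits=01001100
After insert 'koi': sets bits 2 4 -> bits=01101100
insert 'fox' would touch bits 1 2 6; currently bit1=1, bit2=1, bit6=0
Bits that are 0 among those (would change 0->1): 6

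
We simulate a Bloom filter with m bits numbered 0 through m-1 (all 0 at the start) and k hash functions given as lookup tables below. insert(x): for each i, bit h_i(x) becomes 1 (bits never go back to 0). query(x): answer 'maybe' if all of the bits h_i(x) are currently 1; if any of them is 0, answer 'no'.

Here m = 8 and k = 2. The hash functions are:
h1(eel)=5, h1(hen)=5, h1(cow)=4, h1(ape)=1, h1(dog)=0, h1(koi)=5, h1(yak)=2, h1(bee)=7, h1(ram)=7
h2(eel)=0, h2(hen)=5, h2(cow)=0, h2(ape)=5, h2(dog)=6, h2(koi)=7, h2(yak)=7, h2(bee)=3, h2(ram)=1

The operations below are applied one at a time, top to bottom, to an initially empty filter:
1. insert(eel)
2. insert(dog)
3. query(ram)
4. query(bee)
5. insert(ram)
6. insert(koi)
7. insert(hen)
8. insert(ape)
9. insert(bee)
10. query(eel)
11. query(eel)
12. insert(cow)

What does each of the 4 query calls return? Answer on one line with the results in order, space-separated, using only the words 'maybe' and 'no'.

Start: bits=00000000
Op 1: insert eel -> sets bits 0 5 -> bits=10000100
Op 2: insert dog -> sets bits 0 6 -> bits=10000110
Op 3: query ram -> checks bit1=0, bit7=0 (has a 0) -> no
Op 4: query bee -> checks bit3=0, bit7=0 (has a 0) -> no
Op 5: insert ram -> sets bits 1 7 -> bits=11000111
Op 6: insert koi -> sets bits 5 7 -> bits=11000111
Op 7: insert hen -> sets bits 5 -> bits=11000111
Op 8: insert ape -> sets bits 1 5 -> bits=11000111
Op 9: insert bee -> sets bits 3 7 -> bits=11010111
Op 10: query eel -> checks bit0=1, bit5=1 (all 1) -> maybe
Op 11: query eel -> checks bit0=1, bit5=1 (all 1) -> maybe
Op 12: insert cow -> sets bits 0 4 -> bits=11011111
Query results in order: no no maybe maybe

Answer: no no maybe maybe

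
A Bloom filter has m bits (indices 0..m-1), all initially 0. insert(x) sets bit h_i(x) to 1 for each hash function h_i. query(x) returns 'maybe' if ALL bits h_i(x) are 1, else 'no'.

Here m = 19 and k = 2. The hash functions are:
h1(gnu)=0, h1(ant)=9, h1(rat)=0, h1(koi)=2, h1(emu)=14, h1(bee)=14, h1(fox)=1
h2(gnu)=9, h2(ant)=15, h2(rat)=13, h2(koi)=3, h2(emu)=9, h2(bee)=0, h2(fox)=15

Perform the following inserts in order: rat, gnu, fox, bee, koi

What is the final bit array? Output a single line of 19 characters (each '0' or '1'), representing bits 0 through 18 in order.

Start: bits=0000000000000000000
After insert 'rat': sets bits 0 13 -> bits=1000000000000100000
After insert 'gnu': sets bits 0 9 -> bits=1000000001000100000
After insert 'fox': sets bits 1 15 -> bits=1100000001000101000
After insert 'bee': sets bits 0 14 -> bits=1100000001000111000
After insert 'koi': sets bits 2 3 -> bits=1111000001000111000

Answer: 1111000001000111000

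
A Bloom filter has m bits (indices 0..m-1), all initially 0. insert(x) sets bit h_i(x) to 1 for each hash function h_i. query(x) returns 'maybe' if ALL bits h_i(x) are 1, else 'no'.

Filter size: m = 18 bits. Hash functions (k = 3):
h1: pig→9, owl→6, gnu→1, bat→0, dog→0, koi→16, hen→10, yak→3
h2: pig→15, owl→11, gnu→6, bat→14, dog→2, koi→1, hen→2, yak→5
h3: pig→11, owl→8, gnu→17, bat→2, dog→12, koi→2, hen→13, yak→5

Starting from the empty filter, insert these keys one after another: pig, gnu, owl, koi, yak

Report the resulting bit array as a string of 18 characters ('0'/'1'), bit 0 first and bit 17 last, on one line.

Answer: 011101101101000111

Derivation:
Start: bits=000000000000000000
After insert 'pig': sets bits 9 11 15 -> bits=000000000101000100
After insert 'gnu': sets bits 1 6 17 -> bits=010000100101000101
After insert 'owl': sets bits 6 8 11 -> bits=010000101101000101
After insert 'koi': sets bits 1 2 16 -> bits=011000101101000111
After insert 'yak': sets bits 3 5 -> bits=011101101101000111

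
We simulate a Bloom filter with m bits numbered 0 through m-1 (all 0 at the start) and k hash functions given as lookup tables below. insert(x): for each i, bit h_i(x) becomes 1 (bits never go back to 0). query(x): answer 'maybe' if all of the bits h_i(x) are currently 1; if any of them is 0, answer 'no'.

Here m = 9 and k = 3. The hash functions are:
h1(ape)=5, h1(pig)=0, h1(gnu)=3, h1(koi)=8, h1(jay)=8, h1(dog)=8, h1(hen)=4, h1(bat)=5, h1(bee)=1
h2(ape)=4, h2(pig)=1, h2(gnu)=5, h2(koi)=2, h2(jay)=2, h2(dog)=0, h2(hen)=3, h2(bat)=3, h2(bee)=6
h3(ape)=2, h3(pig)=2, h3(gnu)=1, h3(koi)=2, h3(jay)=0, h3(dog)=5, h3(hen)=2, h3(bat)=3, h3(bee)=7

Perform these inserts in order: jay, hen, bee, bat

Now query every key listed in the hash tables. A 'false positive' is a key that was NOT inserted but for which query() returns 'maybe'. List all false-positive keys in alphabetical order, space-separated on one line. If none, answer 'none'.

Answer: ape dog gnu koi pig

Derivation:
Start: bits=000000000
After insert 'jay': sets bits 0 2 8 -> bits=101000001
After insert 'hen': sets bits 2 3 4 -> bits=101110001
After insert 'bee': sets bits 1 6 7 -> bits=111110111
After insert 'bat': sets bits 3 5 -> bits=111111111
Not inserted: ape dog gnu koi pig — query each against bits=111111111:
query ape: checks bit2=1, bit4=1, bit5=1 (all 1) -> maybe => FALSE POSITIVE
query dog: checks bit0=1, bit5=1, bit8=1 (all 1) -> maybe => FALSE POSITIVE
query gnu: checks bit1=1, bit3=1, bit5=1 (all 1) -> maybe => FALSE POSITIVE
query koi: checks bit2=1, bit8=1 (all 1) -> maybe => FALSE POSITIVE
query pig: checks bit0=1, bit1=1, bit2=1 (all 1) -> maybe => FALSE POSITIVE
False positives (alphabetical): ape dog gnu koi pig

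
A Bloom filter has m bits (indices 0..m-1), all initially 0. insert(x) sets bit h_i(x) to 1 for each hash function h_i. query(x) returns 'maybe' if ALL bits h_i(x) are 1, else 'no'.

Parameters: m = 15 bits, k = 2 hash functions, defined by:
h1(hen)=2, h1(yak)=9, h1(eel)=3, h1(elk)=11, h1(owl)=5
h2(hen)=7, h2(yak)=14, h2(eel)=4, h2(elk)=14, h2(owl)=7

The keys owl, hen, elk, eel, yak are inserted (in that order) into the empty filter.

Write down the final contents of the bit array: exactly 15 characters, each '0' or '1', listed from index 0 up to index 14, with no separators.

Start: bits=000000000000000
After insert 'owl': sets bits 5 7 -> bits=000001010000000
After insert 'hen': sets bits 2 7 -> bits=001001010000000
After insert 'elk': sets bits 11 14 -> bits=001001010001001
After insert 'eel': sets bits 3 4 -> bits=001111010001001
After insert 'yak': sets bits 9 14 -> bits=001111010101001

Answer: 001111010101001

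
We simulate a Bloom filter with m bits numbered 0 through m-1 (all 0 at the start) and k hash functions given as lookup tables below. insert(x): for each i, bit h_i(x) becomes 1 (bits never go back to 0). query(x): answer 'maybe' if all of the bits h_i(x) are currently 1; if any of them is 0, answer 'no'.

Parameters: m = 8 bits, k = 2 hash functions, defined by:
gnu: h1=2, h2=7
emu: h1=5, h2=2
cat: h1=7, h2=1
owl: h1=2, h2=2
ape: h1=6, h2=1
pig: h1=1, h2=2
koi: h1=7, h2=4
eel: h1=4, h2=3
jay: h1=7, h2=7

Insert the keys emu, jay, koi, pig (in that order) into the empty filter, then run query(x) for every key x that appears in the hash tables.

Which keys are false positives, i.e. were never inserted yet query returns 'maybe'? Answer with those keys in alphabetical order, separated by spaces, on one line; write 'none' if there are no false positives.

Answer: cat gnu owl

Derivation:
Start: bits=00000000
After insert 'emu': sets bits 2 5 -> bits=00100100
After insert 'jay': sets bits 7 -> bits=00100101
After insert 'koi': sets bits 4 7 -> bits=00101101
After insert 'pig': sets bits 1 2 -> bits=01101101
Not inserted: ape cat eel gnu owl — query each against bits=01101101:
query ape: checks bit1=1, bit6=0 (has a 0) -> no => not a false positive
query cat: checks bit1=1, bit7=1 (all 1) -> maybe => FALSE POSITIVE
query eel: checks bit3=0, bit4=1 (has a 0) -> no => not a false positive
query gnu: checks bit2=1, bit7=1 (all 1) -> maybe => FALSE POSITIVE
query owl: checks bit2=1 (all 1) -> maybe => FALSE POSITIVE
False positives (alphabetical): cat gnu owl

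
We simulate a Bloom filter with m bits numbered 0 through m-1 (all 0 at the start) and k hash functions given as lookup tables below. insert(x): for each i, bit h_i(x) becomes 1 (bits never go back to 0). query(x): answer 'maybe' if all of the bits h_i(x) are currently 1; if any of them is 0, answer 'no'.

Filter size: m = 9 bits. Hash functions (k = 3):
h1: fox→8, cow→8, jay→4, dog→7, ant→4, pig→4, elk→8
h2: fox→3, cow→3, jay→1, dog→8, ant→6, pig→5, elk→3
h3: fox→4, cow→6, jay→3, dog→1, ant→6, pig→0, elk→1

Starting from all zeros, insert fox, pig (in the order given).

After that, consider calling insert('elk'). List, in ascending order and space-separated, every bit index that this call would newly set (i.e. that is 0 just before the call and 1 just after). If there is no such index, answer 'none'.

Answer: 1

Derivation:
Start: bits=000000000
After insert 'fox': sets bits 3 4 8 -> bits=000110001
After insert 'pig': sets bits 0 4 5 -> bits=100111001
insert 'elk' would touch bits 1 3 8; currently bit1=0, bit3=1, bit8=1
Bits that are 0 among those (would change 0->1): 1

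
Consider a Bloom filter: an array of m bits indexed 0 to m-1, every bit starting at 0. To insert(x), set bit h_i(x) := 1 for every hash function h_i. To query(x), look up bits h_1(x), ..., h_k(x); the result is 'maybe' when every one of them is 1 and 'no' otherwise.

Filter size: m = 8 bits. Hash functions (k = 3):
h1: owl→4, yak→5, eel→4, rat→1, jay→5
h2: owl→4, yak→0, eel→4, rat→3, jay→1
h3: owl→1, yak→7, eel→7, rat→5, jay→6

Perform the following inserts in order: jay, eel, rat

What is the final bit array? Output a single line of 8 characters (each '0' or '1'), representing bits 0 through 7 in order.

Answer: 01011111

Derivation:
Start: bits=00000000
After insert 'jay': sets bits 1 5 6 -> bits=01000110
After insert 'eel': sets bits 4 7 -> bits=01001111
After insert 'rat': sets bits 1 3 5 -> bits=01011111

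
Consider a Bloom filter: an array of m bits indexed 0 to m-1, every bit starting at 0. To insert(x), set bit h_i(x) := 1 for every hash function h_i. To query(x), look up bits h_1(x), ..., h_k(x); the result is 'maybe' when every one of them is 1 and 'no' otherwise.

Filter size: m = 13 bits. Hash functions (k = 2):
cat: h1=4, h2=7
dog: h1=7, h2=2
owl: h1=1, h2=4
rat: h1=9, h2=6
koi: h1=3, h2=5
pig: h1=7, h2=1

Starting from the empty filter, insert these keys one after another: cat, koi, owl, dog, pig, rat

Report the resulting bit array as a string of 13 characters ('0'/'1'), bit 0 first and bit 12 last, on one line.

Answer: 0111111101000

Derivation:
Start: bits=0000000000000
After insert 'cat': sets bits 4 7 -> bits=0000100100000
After insert 'koi': sets bits 3 5 -> bits=0001110100000
After insert 'owl': sets bits 1 4 -> bits=0101110100000
After insert 'dog': sets bits 2 7 -> bits=0111110100000
After insert 'pig': sets bits 1 7 -> bits=0111110100000
After insert 'rat': sets bits 6 9 -> bits=0111111101000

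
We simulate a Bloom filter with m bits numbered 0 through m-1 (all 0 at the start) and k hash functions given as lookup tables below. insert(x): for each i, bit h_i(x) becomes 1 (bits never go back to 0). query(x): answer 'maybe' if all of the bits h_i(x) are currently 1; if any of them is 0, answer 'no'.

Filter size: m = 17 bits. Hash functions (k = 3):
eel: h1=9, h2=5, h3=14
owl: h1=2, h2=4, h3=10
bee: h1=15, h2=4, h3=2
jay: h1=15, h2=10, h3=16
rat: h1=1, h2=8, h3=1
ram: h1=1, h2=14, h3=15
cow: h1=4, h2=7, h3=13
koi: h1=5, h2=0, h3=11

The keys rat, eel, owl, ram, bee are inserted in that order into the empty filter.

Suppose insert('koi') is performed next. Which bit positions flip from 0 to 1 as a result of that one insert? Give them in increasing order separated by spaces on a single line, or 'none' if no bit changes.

Start: bits=00000000000000000
After insert 'rat': sets bits 1 8 -> bits=01000000100000000
After insert 'eel': sets bits 5 9 14 -> bits=01000100110000100
After insert 'owl': sets bits 2 4 10 -> bits=01101100111000100
After insert 'ram': sets bits 1 14 15 -> bits=01101100111000110
After insert 'bee': sets bits 2 4 15 -> bits=01101100111000110
insert 'koi' would touch bits 0 5 11; currently bit0=0, bit5=1, bit11=0
Bits that are 0 among those (would change 0->1): 0 11

Answer: 0 11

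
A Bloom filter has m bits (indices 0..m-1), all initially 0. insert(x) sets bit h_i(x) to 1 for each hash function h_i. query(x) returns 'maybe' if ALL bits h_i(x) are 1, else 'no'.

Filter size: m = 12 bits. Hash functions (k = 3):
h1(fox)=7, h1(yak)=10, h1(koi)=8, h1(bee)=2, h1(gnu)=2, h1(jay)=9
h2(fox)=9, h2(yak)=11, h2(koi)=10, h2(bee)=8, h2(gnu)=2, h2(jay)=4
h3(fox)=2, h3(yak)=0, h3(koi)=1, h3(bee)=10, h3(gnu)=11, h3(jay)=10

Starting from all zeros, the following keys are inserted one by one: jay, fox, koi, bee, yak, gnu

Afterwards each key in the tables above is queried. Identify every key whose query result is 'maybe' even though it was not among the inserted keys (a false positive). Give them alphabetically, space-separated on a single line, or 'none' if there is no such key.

Start: bits=000000000000
After insert 'jay': sets bits 4 9 10 -> bits=000010000110
After insert 'fox': sets bits 2 7 9 -> bits=001010010110
After insert 'koi': sets bits 1 8 10 -> bits=011010011110
After insert 'bee': sets bits 2 8 10 -> bits=011010011110
After insert 'yak': sets bits 0 10 11 -> bits=111010011111
After insert 'gnu': sets bits 2 11 -> bits=111010011111
Not inserted: (none) — query each against bits=111010011111:
False positives (alphabetical): none

Answer: none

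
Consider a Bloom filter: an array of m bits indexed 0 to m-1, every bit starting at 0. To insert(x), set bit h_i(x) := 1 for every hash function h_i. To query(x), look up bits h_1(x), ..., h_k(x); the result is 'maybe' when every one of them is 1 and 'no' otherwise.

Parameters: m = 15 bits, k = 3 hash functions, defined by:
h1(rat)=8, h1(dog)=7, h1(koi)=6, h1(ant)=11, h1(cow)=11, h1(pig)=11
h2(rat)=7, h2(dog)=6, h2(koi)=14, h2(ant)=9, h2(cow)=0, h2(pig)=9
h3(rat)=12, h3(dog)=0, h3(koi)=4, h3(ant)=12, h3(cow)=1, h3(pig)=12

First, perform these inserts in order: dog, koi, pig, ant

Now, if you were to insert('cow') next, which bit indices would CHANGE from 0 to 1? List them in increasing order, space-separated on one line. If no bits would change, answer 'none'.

Start: bits=000000000000000
After insert 'dog': sets bits 0 6 7 -> bits=100000110000000
After insert 'koi': sets bits 4 6 14 -> bits=100010110000001
After insert 'pig': sets bits 9 11 12 -> bits=100010110101101
After insert 'ant': sets bits 9 11 12 -> bits=100010110101101
insert 'cow' would touch bits 0 1 11; currently bit0=1, bit1=0, bit11=1
Bits that are 0 among those (would change 0->1): 1

Answer: 1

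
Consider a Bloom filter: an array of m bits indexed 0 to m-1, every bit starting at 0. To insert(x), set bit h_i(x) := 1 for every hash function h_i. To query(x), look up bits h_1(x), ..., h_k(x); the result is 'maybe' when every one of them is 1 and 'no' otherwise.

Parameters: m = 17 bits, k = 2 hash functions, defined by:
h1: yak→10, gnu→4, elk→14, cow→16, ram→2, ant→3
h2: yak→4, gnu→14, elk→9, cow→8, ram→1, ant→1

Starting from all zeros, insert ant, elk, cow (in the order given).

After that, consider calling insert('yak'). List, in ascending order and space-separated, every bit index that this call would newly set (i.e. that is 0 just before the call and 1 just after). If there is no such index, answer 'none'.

Answer: 4 10

Derivation:
Start: bits=00000000000000000
After insert 'ant': sets bits 1 3 -> bits=01010000000000000
After insert 'elk': sets bits 9 14 -> bits=01010000010000100
After insert 'cow': sets bits 8 16 -> bits=01010000110000101
insert 'yak' would touch bits 4 10; currently bit4=0, bit10=0
Bits that are 0 among those (would change 0->1): 4 10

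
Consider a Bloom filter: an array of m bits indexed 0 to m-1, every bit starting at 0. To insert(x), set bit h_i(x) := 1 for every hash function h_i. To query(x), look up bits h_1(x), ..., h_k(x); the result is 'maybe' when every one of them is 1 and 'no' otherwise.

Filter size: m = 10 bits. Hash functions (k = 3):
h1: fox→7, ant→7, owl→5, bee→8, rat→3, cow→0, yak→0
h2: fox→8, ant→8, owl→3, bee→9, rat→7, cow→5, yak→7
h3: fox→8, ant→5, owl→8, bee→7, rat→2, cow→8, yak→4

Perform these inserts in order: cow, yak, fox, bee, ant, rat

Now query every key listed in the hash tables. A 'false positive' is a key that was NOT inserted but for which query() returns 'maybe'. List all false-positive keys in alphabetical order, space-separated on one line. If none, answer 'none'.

Start: bits=0000000000
After insert 'cow': sets bits 0 5 8 -> bits=1000010010
After insert 'yak': sets bits 0 4 7 -> bits=1000110110
After insert 'fox': sets bits 7 8 -> bits=1000110110
After insert 'bee': sets bits 7 8 9 -> bits=1000110111
After insert 'ant': sets bits 5 7 8 -> bits=1000110111
After insert 'rat': sets bits 2 3 7 -> bits=1011110111
Not inserted: owl — query each against bits=1011110111:
query owl: checks bit3=1, bit5=1, bit8=1 (all 1) -> maybe => FALSE POSITIVE
False positives (alphabetical): owl

Answer: owl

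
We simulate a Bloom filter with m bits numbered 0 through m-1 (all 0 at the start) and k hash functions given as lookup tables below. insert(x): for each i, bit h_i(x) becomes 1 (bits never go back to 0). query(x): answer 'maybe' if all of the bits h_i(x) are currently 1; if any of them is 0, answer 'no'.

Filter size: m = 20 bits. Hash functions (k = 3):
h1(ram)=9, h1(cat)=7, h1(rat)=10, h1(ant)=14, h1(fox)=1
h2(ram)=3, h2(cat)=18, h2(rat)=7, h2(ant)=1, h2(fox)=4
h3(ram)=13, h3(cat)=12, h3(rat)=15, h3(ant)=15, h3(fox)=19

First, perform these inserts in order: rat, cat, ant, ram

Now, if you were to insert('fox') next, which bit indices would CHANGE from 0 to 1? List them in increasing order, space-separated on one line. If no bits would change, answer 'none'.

Start: bits=00000000000000000000
After insert 'rat': sets bits 7 10 15 -> bits=00000001001000010000
After insert 'cat': sets bits 7 12 18 -> bits=00000001001010010010
After insert 'ant': sets bits 1 14 15 -> bits=01000001001010110010
After insert 'ram': sets bits 3 9 13 -> bits=01010001011011110010
insert 'fox' would touch bits 1 4 19; currently bit1=1, bit4=0, bit19=0
Bits that are 0 among those (would change 0->1): 4 19

Answer: 4 19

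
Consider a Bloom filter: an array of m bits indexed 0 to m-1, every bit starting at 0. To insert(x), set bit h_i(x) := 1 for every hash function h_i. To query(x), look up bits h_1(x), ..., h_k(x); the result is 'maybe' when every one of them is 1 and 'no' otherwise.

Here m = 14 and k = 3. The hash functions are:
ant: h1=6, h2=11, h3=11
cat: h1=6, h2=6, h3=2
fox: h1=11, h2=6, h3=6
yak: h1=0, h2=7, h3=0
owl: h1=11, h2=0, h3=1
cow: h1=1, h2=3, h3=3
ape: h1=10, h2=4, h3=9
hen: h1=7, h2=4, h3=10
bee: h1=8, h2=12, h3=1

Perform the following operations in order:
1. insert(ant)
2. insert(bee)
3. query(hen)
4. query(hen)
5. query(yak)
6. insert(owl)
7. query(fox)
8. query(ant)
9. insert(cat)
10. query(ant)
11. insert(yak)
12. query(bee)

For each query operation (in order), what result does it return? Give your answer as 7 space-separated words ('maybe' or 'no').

Start: bits=00000000000000
Op 1: insert ant -> sets bits 6 11 -> bits=00000010000100
Op 2: insert bee -> sets bits 1 8 12 -> bits=01000010100110
Op 3: query hen -> checks bit4=0, bit7=0, bit10=0 (has a 0) -> no
Op 4: query hen -> checks bit4=0, bit7=0, bit10=0 (has a 0) -> no
Op 5: query yak -> checks bit0=0, bit7=0 (has a 0) -> no
Op 6: insert owl -> sets bits 0 1 11 -> bits=11000010100110
Op 7: query fox -> checks bit6=1, bit11=1 (all 1) -> maybe
Op 8: query ant -> checks bit6=1, bit11=1 (all 1) -> maybe
Op 9: insert cat -> sets bits 2 6 -> bits=11100010100110
Op 10: query ant -> checks bit6=1, bit11=1 (all 1) -> maybe
Op 11: insert yak -> sets bits 0 7 -> bits=11100011100110
Op 12: query bee -> checks bit1=1, bit8=1, bit12=1 (all 1) -> maybe
Query results in order: no no no maybe maybe maybe maybe

Answer: no no no maybe maybe maybe maybe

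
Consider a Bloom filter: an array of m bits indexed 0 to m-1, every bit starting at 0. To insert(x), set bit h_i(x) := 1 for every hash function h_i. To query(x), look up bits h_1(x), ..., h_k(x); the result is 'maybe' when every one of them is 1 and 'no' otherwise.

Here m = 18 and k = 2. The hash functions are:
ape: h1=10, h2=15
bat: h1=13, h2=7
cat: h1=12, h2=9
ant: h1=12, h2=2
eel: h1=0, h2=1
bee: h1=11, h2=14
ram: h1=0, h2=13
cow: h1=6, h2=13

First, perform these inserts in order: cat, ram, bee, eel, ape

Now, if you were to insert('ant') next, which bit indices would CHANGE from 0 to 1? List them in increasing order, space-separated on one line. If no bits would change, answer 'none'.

Start: bits=000000000000000000
After insert 'cat': sets bits 9 12 -> bits=000000000100100000
After insert 'ram': sets bits 0 13 -> bits=100000000100110000
After insert 'bee': sets bits 11 14 -> bits=100000000101111000
After insert 'eel': sets bits 0 1 -> bits=110000000101111000
After insert 'ape': sets bits 10 15 -> bits=110000000111111100
insert 'ant' would touch bits 2 12; currently bit2=0, bit12=1
Bits that are 0 among those (would change 0->1): 2

Answer: 2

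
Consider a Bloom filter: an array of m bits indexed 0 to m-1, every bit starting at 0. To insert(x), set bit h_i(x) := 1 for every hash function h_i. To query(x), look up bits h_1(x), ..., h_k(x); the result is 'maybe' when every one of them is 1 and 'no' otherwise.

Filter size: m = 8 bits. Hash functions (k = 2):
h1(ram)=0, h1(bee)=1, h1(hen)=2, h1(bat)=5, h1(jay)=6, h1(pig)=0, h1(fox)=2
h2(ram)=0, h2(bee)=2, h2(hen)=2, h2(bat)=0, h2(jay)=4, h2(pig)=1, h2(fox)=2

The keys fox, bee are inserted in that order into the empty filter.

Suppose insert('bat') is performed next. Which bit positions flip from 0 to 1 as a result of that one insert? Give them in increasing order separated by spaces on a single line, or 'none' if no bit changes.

Answer: 0 5

Derivation:
Start: bits=00000000
After insert 'fox': sets bits 2 -> bits=00100000
After insert 'bee': sets bits 1 2 -> bits=01100000
insert 'bat' would touch bits 0 5; currently bit0=0, bit5=0
Bits that are 0 among those (would change 0->1): 0 5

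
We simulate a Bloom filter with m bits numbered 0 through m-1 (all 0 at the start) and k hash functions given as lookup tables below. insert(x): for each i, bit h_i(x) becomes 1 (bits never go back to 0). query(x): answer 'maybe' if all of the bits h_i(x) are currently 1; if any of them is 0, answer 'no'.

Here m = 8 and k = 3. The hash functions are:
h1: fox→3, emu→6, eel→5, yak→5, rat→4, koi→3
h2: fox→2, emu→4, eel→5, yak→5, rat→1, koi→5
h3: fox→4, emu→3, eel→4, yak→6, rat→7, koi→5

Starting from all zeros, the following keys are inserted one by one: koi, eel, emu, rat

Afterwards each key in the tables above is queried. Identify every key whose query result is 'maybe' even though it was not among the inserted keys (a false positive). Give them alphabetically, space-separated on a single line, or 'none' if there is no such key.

Answer: yak

Derivation:
Start: bits=00000000
After insert 'koi': sets bits 3 5 -> bits=00010100
After insert 'eel': sets bits 4 5 -> bits=00011100
After insert 'emu': sets bits 3 4 6 -> bits=00011110
After insert 'rat': sets bits 1 4 7 -> bits=01011111
Not inserted: fox yak — query each against bits=01011111:
query fox: checks bit2=0, bit3=1, bit4=1 (has a 0) -> no => not a false positive
query yak: checks bit5=1, bit6=1 (all 1) -> maybe => FALSE POSITIVE
False positives (alphabetical): yak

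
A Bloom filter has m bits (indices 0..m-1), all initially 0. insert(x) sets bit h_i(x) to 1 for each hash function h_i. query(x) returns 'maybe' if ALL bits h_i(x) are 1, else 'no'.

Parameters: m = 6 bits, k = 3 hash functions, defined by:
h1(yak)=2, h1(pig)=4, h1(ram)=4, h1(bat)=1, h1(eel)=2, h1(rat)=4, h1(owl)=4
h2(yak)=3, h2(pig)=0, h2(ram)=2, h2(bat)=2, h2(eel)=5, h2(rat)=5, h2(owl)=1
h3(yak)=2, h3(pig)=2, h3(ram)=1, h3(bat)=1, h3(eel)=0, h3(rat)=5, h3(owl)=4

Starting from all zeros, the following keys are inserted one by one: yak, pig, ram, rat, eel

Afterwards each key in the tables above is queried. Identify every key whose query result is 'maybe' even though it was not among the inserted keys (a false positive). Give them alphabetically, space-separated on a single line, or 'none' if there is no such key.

Start: bits=000000
After insert 'yak': sets bits 2 3 -> bits=001100
After insert 'pig': sets bits 0 2 4 -> bits=101110
After insert 'ram': sets bits 1 2 4 -> bits=111110
After insert 'rat': sets bits 4 5 -> bits=111111
After insert 'eel': sets bits 0 2 5 -> bits=111111
Not inserted: bat owl — query each against bits=111111:
query bat: checks bit1=1, bit2=1 (all 1) -> maybe => FALSE POSITIVE
query owl: checks bit1=1, bit4=1 (all 1) -> maybe => FALSE POSITIVE
False positives (alphabetical): bat owl

Answer: bat owl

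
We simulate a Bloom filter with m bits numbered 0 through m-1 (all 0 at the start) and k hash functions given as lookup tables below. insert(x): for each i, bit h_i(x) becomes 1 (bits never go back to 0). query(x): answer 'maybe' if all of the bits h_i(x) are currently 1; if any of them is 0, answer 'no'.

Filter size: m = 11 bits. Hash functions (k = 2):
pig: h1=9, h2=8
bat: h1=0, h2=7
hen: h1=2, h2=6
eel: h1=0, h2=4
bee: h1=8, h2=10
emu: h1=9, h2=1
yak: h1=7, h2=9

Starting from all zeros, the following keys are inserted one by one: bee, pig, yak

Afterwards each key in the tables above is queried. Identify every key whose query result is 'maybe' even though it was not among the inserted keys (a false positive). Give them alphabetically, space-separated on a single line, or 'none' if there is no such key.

Start: bits=00000000000
After insert 'bee': sets bits 8 10 -> bits=00000000101
After insert 'pig': sets bits 8 9 -> bits=00000000111
After insert 'yak': sets bits 7 9 -> bits=00000001111
Not inserted: bat eel emu hen — query each against bits=00000001111:
query bat: checks bit0=0, bit7=1 (has a 0) -> no => not a false positive
query eel: checks bit0=0, bit4=0 (has a 0) -> no => not a false positive
query emu: checks bit1=0, bit9=1 (has a 0) -> no => not a false positive
query hen: checks bit2=0, bit6=0 (has a 0) -> no => not a false positive
False positives (alphabetical): none

Answer: none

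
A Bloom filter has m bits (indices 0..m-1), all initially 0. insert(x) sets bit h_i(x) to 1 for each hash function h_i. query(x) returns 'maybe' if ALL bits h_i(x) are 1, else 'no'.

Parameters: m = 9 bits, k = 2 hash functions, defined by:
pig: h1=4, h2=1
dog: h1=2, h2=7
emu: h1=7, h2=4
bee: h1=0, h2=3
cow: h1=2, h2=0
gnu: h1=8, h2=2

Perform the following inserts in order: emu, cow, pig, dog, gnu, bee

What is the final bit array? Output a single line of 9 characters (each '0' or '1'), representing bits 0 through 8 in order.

Answer: 111110011

Derivation:
Start: bits=000000000
After insert 'emu': sets bits 4 7 -> bits=000010010
After insert 'cow': sets bits 0 2 -> bits=101010010
After insert 'pig': sets bits 1 4 -> bits=111010010
After insert 'dog': sets bits 2 7 -> bits=111010010
After insert 'gnu': sets bits 2 8 -> bits=111010011
After insert 'bee': sets bits 0 3 -> bits=111110011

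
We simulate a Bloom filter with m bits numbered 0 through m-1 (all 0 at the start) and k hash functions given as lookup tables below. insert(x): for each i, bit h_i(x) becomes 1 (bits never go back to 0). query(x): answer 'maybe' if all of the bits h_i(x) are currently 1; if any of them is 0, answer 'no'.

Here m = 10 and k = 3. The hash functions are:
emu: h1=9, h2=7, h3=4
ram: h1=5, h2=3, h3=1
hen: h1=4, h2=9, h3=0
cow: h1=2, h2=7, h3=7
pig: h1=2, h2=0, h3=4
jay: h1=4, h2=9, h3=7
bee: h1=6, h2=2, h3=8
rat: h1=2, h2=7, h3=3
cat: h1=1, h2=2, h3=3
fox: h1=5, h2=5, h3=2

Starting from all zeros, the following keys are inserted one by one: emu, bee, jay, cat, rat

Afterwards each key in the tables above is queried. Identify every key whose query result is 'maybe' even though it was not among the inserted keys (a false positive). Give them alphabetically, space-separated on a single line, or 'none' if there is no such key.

Answer: cow

Derivation:
Start: bits=0000000000
After insert 'emu': sets bits 4 7 9 -> bits=0000100101
After insert 'bee': sets bits 2 6 8 -> bits=0010101111
After insert 'jay': sets bits 4 7 9 -> bits=0010101111
After insert 'cat': sets bits 1 2 3 -> bits=0111101111
After insert 'rat': sets bits 2 3 7 -> bits=0111101111
Not inserted: cow fox hen pig ram — query each against bits=0111101111:
query cow: checks bit2=1, bit7=1 (all 1) -> maybe => FALSE POSITIVE
query fox: checks bit2=1, bit5=0 (has a 0) -> no => not a false positive
query hen: checks bit0=0, bit4=1, bit9=1 (has a 0) -> no => not a false positive
query pig: checks bit0=0, bit2=1, bit4=1 (has a 0) -> no => not a false positive
query ram: checks bit1=1, bit3=1, bit5=0 (has a 0) -> no => not a false positive
False positives (alphabetical): cow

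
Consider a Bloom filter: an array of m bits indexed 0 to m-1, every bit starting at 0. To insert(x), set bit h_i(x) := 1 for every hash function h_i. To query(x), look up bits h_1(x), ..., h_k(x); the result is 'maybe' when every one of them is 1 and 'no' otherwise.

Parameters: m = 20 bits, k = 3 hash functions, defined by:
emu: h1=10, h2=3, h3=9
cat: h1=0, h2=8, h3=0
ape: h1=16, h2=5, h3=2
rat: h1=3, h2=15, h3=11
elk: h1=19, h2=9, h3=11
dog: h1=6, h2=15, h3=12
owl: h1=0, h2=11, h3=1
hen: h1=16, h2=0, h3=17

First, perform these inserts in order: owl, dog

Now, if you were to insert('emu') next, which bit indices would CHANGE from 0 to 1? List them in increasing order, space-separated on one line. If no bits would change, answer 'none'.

Answer: 3 9 10

Derivation:
Start: bits=00000000000000000000
After insert 'owl': sets bits 0 1 11 -> bits=11000000000100000000
After insert 'dog': sets bits 6 12 15 -> bits=11000010000110010000
insert 'emu' would touch bits 3 9 10; currently bit3=0, bit9=0, bit10=0
Bits that are 0 among those (would change 0->1): 3 9 10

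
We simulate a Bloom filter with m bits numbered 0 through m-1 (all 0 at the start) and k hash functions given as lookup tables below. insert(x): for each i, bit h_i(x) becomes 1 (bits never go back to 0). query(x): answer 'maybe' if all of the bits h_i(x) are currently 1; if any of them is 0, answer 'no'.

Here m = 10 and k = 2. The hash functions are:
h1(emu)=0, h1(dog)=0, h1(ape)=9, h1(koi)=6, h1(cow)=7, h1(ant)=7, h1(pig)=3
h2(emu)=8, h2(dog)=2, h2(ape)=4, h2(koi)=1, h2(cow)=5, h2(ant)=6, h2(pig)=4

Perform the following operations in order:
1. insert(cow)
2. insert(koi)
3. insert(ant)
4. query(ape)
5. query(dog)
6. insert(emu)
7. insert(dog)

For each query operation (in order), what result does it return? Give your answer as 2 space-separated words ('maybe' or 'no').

Answer: no no

Derivation:
Start: bits=0000000000
Op 1: insert cow -> sets bits 5 7 -> bits=0000010100
Op 2: insert koi -> sets bits 1 6 -> bits=0100011100
Op 3: insert ant -> sets bits 6 7 -> bits=0100011100
Op 4: query ape -> checks bit4=0, bit9=0 (has a 0) -> no
Op 5: query dog -> checks bit0=0, bit2=0 (has a 0) -> no
Op 6: insert emu -> sets bits 0 8 -> bits=1100011110
Op 7: insert dog -> sets bits 0 2 -> bits=1110011110
Query results in order: no no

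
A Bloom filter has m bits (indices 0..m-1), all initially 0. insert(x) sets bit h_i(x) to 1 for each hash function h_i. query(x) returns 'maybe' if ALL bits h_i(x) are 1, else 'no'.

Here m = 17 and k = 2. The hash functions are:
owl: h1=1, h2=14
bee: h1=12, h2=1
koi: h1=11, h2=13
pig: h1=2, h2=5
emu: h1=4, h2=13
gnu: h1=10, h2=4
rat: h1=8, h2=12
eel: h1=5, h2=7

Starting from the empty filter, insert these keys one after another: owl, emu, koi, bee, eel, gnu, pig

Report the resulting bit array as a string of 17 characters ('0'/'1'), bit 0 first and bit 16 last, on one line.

Answer: 01101101001111100

Derivation:
Start: bits=00000000000000000
After insert 'owl': sets bits 1 14 -> bits=01000000000000100
After insert 'emu': sets bits 4 13 -> bits=01001000000001100
After insert 'koi': sets bits 11 13 -> bits=01001000000101100
After insert 'bee': sets bits 1 12 -> bits=01001000000111100
After insert 'eel': sets bits 5 7 -> bits=01001101000111100
After insert 'gnu': sets bits 4 10 -> bits=01001101001111100
After insert 'pig': sets bits 2 5 -> bits=01101101001111100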